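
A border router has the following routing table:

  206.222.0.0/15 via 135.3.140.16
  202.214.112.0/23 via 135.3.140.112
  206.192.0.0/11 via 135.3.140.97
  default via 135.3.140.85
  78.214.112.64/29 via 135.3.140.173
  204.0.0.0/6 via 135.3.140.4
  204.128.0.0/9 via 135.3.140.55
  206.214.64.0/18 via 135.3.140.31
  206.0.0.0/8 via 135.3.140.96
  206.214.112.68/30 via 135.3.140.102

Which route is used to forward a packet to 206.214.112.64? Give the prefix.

206.214.64.0/18

Entries matching 206.214.112.64:
  0.0.0.0/0 (default, matches everything)
  204.0.0.0/6 (204.0.0.0 - 207.255.255.255)
  206.0.0.0/8 (206.0.0.0 - 206.255.255.255)
  206.192.0.0/11 (206.192.0.0 - 206.223.255.255)
  206.214.64.0/18 (206.214.64.0 - 206.214.127.255)
Most specific is 206.214.64.0/18.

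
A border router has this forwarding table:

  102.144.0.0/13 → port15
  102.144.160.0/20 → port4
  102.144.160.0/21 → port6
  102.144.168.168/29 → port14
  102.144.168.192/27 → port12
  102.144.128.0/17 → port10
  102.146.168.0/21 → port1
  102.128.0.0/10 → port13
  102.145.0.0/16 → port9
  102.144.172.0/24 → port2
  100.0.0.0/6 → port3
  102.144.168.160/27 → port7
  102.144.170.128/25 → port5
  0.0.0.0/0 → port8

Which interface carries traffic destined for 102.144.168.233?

Routes whose prefix contains 102.144.168.233:
  0.0.0.0/0 (default, matches everything) -> port8
  100.0.0.0/6 (100.0.0.0 - 103.255.255.255) -> port3
  102.128.0.0/10 (102.128.0.0 - 102.191.255.255) -> port13
  102.144.0.0/13 (102.144.0.0 - 102.151.255.255) -> port15
  102.144.128.0/17 (102.144.128.0 - 102.144.255.255) -> port10
  102.144.160.0/20 (102.144.160.0 - 102.144.175.255) -> port4
More-specific entries that do NOT match:
  102.144.168.168/29 (102.144.168.168 - 102.144.168.175) does not contain 102.144.168.233
  102.144.168.192/27 (102.144.168.192 - 102.144.168.223) does not contain 102.144.168.233
  102.144.168.160/27 (102.144.168.160 - 102.144.168.191) does not contain 102.144.168.233
  102.144.170.128/25 (102.144.170.128 - 102.144.170.255) does not contain 102.144.168.233
  102.144.172.0/24 (102.144.172.0 - 102.144.172.255) does not contain 102.144.168.233
  102.144.160.0/21 (102.144.160.0 - 102.144.167.255) does not contain 102.144.168.233
  102.146.168.0/21 (102.146.168.0 - 102.146.175.255) does not contain 102.144.168.233
Longest matching prefix is /20 -> interface port4.

port4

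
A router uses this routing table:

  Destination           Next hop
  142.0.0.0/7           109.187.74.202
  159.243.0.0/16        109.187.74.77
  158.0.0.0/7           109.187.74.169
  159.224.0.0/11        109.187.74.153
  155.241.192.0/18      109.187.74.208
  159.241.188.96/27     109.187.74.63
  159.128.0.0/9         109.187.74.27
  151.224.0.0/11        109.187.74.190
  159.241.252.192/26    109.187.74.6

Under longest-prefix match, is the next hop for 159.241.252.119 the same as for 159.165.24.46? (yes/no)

159.241.252.119: longest match 159.224.0.0/11 -> 109.187.74.153
159.165.24.46: longest match 159.128.0.0/9 -> 109.187.74.27

no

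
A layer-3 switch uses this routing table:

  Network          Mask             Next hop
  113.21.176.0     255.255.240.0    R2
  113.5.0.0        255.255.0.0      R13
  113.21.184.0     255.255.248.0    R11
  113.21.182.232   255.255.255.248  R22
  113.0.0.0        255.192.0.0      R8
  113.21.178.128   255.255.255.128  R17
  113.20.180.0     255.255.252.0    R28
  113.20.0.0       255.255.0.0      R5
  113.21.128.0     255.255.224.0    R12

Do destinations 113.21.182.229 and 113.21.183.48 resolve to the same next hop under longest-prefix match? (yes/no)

113.21.182.229: longest match 113.21.176.0/20 -> R2
113.21.183.48: longest match 113.21.176.0/20 -> R2

yes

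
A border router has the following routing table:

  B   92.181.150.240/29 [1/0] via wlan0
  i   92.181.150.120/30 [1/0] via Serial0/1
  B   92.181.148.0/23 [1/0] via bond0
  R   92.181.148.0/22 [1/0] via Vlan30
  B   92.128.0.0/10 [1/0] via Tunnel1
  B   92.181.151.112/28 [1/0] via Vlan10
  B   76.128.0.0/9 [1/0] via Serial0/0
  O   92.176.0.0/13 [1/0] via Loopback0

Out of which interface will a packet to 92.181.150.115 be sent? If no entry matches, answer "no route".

Vlan30

Routes whose prefix contains 92.181.150.115:
  92.128.0.0/10 (92.128.0.0 - 92.191.255.255) -> Tunnel1
  92.176.0.0/13 (92.176.0.0 - 92.183.255.255) -> Loopback0
  92.181.148.0/22 (92.181.148.0 - 92.181.151.255) -> Vlan30
More-specific entries that do NOT match:
  92.181.150.120/30 (92.181.150.120 - 92.181.150.123) does not contain 92.181.150.115
  92.181.150.240/29 (92.181.150.240 - 92.181.150.247) does not contain 92.181.150.115
  92.181.151.112/28 (92.181.151.112 - 92.181.151.127) does not contain 92.181.150.115
  92.181.148.0/23 (92.181.148.0 - 92.181.149.255) does not contain 92.181.150.115
Longest matching prefix is /22 -> interface Vlan30.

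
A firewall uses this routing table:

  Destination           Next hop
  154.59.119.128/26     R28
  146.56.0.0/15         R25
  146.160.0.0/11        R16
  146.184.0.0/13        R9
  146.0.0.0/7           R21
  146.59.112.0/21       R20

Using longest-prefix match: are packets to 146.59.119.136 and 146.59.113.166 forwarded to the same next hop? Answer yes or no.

146.59.119.136: longest match 146.59.112.0/21 -> R20
146.59.113.166: longest match 146.59.112.0/21 -> R20

yes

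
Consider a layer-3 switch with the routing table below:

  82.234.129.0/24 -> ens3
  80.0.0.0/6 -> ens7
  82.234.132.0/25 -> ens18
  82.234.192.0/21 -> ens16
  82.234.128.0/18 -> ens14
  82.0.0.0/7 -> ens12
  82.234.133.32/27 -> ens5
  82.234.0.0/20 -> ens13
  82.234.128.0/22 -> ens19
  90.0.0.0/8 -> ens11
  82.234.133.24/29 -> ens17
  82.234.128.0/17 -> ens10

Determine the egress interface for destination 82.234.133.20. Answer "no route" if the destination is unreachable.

Routes whose prefix contains 82.234.133.20:
  80.0.0.0/6 (80.0.0.0 - 83.255.255.255) -> ens7
  82.0.0.0/7 (82.0.0.0 - 83.255.255.255) -> ens12
  82.234.128.0/17 (82.234.128.0 - 82.234.255.255) -> ens10
  82.234.128.0/18 (82.234.128.0 - 82.234.191.255) -> ens14
More-specific entries that do NOT match:
  82.234.133.24/29 (82.234.133.24 - 82.234.133.31) does not contain 82.234.133.20
  82.234.133.32/27 (82.234.133.32 - 82.234.133.63) does not contain 82.234.133.20
  82.234.132.0/25 (82.234.132.0 - 82.234.132.127) does not contain 82.234.133.20
  82.234.129.0/24 (82.234.129.0 - 82.234.129.255) does not contain 82.234.133.20
  82.234.128.0/22 (82.234.128.0 - 82.234.131.255) does not contain 82.234.133.20
  82.234.192.0/21 (82.234.192.0 - 82.234.199.255) does not contain 82.234.133.20
  82.234.0.0/20 (82.234.0.0 - 82.234.15.255) does not contain 82.234.133.20
Longest matching prefix is /18 -> interface ens14.

ens14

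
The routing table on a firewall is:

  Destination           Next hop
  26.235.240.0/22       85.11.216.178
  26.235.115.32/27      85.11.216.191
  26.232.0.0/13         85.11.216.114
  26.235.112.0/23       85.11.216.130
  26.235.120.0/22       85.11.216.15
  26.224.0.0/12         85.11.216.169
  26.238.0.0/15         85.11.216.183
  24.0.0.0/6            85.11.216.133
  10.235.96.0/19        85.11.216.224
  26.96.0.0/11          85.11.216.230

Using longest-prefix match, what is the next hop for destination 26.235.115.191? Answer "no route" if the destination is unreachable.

Routes whose prefix contains 26.235.115.191:
  24.0.0.0/6 (24.0.0.0 - 27.255.255.255) -> 85.11.216.133
  26.224.0.0/12 (26.224.0.0 - 26.239.255.255) -> 85.11.216.169
  26.232.0.0/13 (26.232.0.0 - 26.239.255.255) -> 85.11.216.114
More-specific entries that do NOT match:
  26.235.115.32/27 (26.235.115.32 - 26.235.115.63) does not contain 26.235.115.191
  26.235.112.0/23 (26.235.112.0 - 26.235.113.255) does not contain 26.235.115.191
  26.235.240.0/22 (26.235.240.0 - 26.235.243.255) does not contain 26.235.115.191
  26.235.120.0/22 (26.235.120.0 - 26.235.123.255) does not contain 26.235.115.191
  10.235.96.0/19 (10.235.96.0 - 10.235.127.255) does not contain 26.235.115.191
  26.238.0.0/15 (26.238.0.0 - 26.239.255.255) does not contain 26.235.115.191
Longest matching prefix is /13 -> next hop 85.11.216.114.

85.11.216.114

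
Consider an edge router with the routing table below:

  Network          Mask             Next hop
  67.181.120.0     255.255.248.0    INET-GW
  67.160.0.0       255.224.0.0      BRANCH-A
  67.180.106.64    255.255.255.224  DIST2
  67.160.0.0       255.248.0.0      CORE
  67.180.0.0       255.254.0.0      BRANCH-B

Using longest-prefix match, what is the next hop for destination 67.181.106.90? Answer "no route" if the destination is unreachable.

Routes whose prefix contains 67.181.106.90:
  67.160.0.0/11 (67.160.0.0 - 67.191.255.255) -> BRANCH-A
  67.180.0.0/15 (67.180.0.0 - 67.181.255.255) -> BRANCH-B
More-specific entries that do NOT match:
  67.180.106.64/27 (67.180.106.64 - 67.180.106.95) does not contain 67.181.106.90
  67.181.120.0/21 (67.181.120.0 - 67.181.127.255) does not contain 67.181.106.90
Longest matching prefix is /15 -> next hop BRANCH-B.

BRANCH-B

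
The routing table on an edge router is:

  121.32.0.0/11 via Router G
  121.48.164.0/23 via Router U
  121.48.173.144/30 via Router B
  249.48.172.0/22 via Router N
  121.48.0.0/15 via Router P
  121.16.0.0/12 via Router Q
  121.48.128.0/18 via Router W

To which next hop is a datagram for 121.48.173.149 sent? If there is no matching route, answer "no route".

Routes whose prefix contains 121.48.173.149:
  121.32.0.0/11 (121.32.0.0 - 121.63.255.255) -> Router G
  121.48.0.0/15 (121.48.0.0 - 121.49.255.255) -> Router P
  121.48.128.0/18 (121.48.128.0 - 121.48.191.255) -> Router W
More-specific entries that do NOT match:
  121.48.173.144/30 (121.48.173.144 - 121.48.173.147) does not contain 121.48.173.149
  121.48.164.0/23 (121.48.164.0 - 121.48.165.255) does not contain 121.48.173.149
  249.48.172.0/22 (249.48.172.0 - 249.48.175.255) does not contain 121.48.173.149
Longest matching prefix is /18 -> next hop Router W.

Router W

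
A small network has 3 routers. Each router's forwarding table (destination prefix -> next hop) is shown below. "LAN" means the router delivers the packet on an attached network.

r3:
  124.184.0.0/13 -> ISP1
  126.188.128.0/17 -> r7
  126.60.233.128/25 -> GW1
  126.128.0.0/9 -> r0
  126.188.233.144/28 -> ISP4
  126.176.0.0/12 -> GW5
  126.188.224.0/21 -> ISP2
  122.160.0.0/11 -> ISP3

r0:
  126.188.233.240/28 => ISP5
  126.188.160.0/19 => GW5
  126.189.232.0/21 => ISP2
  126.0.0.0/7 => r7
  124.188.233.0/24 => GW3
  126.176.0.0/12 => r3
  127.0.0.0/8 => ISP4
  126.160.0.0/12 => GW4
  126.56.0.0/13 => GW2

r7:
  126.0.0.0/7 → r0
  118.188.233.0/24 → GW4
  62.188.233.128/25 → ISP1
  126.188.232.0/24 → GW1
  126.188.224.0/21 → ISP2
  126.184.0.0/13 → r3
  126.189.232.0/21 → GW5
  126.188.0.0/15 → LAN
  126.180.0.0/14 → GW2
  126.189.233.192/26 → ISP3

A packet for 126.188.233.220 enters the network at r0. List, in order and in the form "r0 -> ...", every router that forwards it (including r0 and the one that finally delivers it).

r0 -> r3 -> r7

At r0: longest match for 126.188.233.220 is 126.176.0.0/12 -> r3
At r3: longest match for 126.188.233.220 is 126.188.128.0/17 -> r7
At r7: longest match for 126.188.233.220 is 126.188.0.0/15 -> LAN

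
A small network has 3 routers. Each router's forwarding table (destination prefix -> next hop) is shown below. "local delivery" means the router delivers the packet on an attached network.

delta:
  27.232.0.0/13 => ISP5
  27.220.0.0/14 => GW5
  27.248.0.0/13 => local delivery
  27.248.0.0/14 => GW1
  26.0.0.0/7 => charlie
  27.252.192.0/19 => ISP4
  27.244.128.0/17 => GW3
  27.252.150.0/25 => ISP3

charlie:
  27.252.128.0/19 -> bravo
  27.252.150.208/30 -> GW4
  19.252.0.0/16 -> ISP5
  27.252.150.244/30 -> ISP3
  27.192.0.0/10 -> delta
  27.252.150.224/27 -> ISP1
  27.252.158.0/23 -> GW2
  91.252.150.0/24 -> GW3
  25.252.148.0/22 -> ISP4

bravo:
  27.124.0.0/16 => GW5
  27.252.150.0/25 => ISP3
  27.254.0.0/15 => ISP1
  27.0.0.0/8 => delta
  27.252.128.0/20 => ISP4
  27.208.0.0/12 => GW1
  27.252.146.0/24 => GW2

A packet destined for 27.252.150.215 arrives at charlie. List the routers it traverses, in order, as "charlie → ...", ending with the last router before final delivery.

charlie → bravo → delta

At charlie: longest match for 27.252.150.215 is 27.252.128.0/19 -> bravo
At bravo: longest match for 27.252.150.215 is 27.0.0.0/8 -> delta
At delta: longest match for 27.252.150.215 is 27.248.0.0/13 -> local delivery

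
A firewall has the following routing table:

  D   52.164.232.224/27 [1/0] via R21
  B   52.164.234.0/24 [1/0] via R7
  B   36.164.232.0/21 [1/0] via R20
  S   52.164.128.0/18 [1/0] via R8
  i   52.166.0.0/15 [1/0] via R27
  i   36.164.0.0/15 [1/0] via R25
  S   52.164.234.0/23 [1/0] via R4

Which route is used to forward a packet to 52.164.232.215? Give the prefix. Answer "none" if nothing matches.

52.164.232.215 is outside every listed prefix and there is no default route.

none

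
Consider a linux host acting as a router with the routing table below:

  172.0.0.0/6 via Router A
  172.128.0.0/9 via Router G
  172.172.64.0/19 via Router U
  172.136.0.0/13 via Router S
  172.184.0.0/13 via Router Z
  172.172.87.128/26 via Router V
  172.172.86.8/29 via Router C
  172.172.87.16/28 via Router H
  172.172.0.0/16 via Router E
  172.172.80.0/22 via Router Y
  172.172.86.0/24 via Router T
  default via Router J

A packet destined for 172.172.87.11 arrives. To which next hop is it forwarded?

Routes whose prefix contains 172.172.87.11:
  0.0.0.0/0 (default, matches everything) -> Router J
  172.0.0.0/6 (172.0.0.0 - 175.255.255.255) -> Router A
  172.128.0.0/9 (172.128.0.0 - 172.255.255.255) -> Router G
  172.172.0.0/16 (172.172.0.0 - 172.172.255.255) -> Router E
  172.172.64.0/19 (172.172.64.0 - 172.172.95.255) -> Router U
More-specific entries that do NOT match:
  172.172.86.8/29 (172.172.86.8 - 172.172.86.15) does not contain 172.172.87.11
  172.172.87.16/28 (172.172.87.16 - 172.172.87.31) does not contain 172.172.87.11
  172.172.87.128/26 (172.172.87.128 - 172.172.87.191) does not contain 172.172.87.11
  172.172.86.0/24 (172.172.86.0 - 172.172.86.255) does not contain 172.172.87.11
  172.172.80.0/22 (172.172.80.0 - 172.172.83.255) does not contain 172.172.87.11
Longest matching prefix is /19 -> next hop Router U.

Router U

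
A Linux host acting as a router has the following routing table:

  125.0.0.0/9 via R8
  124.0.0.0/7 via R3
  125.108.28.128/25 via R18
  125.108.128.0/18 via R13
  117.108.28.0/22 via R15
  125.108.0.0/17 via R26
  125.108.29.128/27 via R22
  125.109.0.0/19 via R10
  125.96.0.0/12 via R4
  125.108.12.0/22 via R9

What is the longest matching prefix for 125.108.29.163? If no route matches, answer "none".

125.108.0.0/17

Entries matching 125.108.29.163:
  124.0.0.0/7 (124.0.0.0 - 125.255.255.255)
  125.0.0.0/9 (125.0.0.0 - 125.127.255.255)
  125.96.0.0/12 (125.96.0.0 - 125.111.255.255)
  125.108.0.0/17 (125.108.0.0 - 125.108.127.255)
Most specific is 125.108.0.0/17.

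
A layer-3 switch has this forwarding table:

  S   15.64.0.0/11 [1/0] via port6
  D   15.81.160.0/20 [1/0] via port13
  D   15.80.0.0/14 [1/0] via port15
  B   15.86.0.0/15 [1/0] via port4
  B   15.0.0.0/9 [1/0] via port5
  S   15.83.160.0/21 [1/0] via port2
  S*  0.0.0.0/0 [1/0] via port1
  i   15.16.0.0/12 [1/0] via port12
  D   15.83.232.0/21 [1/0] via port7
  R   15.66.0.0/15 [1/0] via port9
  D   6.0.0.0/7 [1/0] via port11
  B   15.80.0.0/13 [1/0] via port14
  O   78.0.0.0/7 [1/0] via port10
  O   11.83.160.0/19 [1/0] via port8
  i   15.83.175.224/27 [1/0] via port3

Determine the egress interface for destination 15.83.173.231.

port15

Routes whose prefix contains 15.83.173.231:
  0.0.0.0/0 (default, matches everything) -> port1
  15.0.0.0/9 (15.0.0.0 - 15.127.255.255) -> port5
  15.64.0.0/11 (15.64.0.0 - 15.95.255.255) -> port6
  15.80.0.0/13 (15.80.0.0 - 15.87.255.255) -> port14
  15.80.0.0/14 (15.80.0.0 - 15.83.255.255) -> port15
More-specific entries that do NOT match:
  15.83.175.224/27 (15.83.175.224 - 15.83.175.255) does not contain 15.83.173.231
  15.83.160.0/21 (15.83.160.0 - 15.83.167.255) does not contain 15.83.173.231
  15.83.232.0/21 (15.83.232.0 - 15.83.239.255) does not contain 15.83.173.231
  15.81.160.0/20 (15.81.160.0 - 15.81.175.255) does not contain 15.83.173.231
  11.83.160.0/19 (11.83.160.0 - 11.83.191.255) does not contain 15.83.173.231
  15.86.0.0/15 (15.86.0.0 - 15.87.255.255) does not contain 15.83.173.231
  15.66.0.0/15 (15.66.0.0 - 15.67.255.255) does not contain 15.83.173.231
Longest matching prefix is /14 -> interface port15.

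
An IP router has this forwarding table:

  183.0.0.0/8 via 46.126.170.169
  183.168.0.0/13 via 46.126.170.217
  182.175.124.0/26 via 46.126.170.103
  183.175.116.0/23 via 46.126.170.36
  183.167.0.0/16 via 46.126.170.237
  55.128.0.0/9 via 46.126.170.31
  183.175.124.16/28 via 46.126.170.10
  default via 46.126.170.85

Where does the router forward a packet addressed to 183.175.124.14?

46.126.170.217

Routes whose prefix contains 183.175.124.14:
  0.0.0.0/0 (default, matches everything) -> 46.126.170.85
  183.0.0.0/8 (183.0.0.0 - 183.255.255.255) -> 46.126.170.169
  183.168.0.0/13 (183.168.0.0 - 183.175.255.255) -> 46.126.170.217
More-specific entries that do NOT match:
  183.175.124.16/28 (183.175.124.16 - 183.175.124.31) does not contain 183.175.124.14
  182.175.124.0/26 (182.175.124.0 - 182.175.124.63) does not contain 183.175.124.14
  183.175.116.0/23 (183.175.116.0 - 183.175.117.255) does not contain 183.175.124.14
  183.167.0.0/16 (183.167.0.0 - 183.167.255.255) does not contain 183.175.124.14
Longest matching prefix is /13 -> next hop 46.126.170.217.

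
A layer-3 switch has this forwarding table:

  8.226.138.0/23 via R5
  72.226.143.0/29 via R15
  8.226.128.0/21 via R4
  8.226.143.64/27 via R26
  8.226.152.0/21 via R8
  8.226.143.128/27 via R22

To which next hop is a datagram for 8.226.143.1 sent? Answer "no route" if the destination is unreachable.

No entry's prefix contains 8.226.143.1; there is no default route.

no route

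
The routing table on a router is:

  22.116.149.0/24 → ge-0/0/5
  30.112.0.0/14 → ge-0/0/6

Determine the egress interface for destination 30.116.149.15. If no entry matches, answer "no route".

no route

No entry's prefix contains 30.116.149.15; there is no default route.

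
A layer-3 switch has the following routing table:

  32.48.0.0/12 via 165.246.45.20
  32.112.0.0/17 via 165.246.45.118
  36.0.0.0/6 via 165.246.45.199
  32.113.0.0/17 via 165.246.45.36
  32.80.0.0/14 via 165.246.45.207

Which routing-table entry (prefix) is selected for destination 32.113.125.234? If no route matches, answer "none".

32.113.0.0/17

Entries matching 32.113.125.234:
  32.113.0.0/17 (32.113.0.0 - 32.113.127.255)
Most specific is 32.113.0.0/17.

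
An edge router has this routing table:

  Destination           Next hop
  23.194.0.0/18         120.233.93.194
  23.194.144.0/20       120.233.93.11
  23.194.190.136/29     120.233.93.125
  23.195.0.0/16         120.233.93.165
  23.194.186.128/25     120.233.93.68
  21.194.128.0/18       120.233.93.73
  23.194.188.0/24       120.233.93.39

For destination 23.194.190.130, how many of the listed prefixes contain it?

0

No listed prefix contains 23.194.190.130.
Total matching entries: 0.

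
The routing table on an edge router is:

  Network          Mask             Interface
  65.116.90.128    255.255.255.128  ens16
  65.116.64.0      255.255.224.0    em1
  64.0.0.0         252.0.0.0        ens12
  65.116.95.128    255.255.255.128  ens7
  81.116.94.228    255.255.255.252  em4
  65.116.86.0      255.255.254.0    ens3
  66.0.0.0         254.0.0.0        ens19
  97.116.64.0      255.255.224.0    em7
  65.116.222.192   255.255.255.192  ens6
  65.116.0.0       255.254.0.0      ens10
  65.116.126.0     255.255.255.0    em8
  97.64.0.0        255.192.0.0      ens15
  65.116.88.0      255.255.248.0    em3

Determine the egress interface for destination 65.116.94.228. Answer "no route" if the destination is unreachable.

em3

Routes whose prefix contains 65.116.94.228:
  64.0.0.0/6 (64.0.0.0 - 67.255.255.255) -> ens12
  65.116.0.0/15 (65.116.0.0 - 65.117.255.255) -> ens10
  65.116.64.0/19 (65.116.64.0 - 65.116.95.255) -> em1
  65.116.88.0/21 (65.116.88.0 - 65.116.95.255) -> em3
More-specific entries that do NOT match:
  81.116.94.228/30 (81.116.94.228 - 81.116.94.231) does not contain 65.116.94.228
  65.116.222.192/26 (65.116.222.192 - 65.116.222.255) does not contain 65.116.94.228
  65.116.90.128/25 (65.116.90.128 - 65.116.90.255) does not contain 65.116.94.228
  65.116.95.128/25 (65.116.95.128 - 65.116.95.255) does not contain 65.116.94.228
  65.116.126.0/24 (65.116.126.0 - 65.116.126.255) does not contain 65.116.94.228
  65.116.86.0/23 (65.116.86.0 - 65.116.87.255) does not contain 65.116.94.228
Longest matching prefix is /21 -> interface em3.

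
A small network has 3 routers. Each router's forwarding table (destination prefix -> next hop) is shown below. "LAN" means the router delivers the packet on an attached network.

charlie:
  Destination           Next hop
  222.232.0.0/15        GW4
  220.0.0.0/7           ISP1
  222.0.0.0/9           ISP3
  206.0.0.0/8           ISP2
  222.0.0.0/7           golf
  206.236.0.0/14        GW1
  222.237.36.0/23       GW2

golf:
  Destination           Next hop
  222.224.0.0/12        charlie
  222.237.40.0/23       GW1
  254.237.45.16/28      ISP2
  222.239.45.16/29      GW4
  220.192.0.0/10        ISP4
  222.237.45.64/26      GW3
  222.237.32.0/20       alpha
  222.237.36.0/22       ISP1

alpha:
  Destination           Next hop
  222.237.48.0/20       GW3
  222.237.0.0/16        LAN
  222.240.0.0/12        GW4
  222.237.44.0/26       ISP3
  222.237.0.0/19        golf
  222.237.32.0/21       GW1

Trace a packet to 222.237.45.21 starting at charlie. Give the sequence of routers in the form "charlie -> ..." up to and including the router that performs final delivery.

charlie -> golf -> alpha

At charlie: longest match for 222.237.45.21 is 222.0.0.0/7 -> golf
At golf: longest match for 222.237.45.21 is 222.237.32.0/20 -> alpha
At alpha: longest match for 222.237.45.21 is 222.237.0.0/16 -> LAN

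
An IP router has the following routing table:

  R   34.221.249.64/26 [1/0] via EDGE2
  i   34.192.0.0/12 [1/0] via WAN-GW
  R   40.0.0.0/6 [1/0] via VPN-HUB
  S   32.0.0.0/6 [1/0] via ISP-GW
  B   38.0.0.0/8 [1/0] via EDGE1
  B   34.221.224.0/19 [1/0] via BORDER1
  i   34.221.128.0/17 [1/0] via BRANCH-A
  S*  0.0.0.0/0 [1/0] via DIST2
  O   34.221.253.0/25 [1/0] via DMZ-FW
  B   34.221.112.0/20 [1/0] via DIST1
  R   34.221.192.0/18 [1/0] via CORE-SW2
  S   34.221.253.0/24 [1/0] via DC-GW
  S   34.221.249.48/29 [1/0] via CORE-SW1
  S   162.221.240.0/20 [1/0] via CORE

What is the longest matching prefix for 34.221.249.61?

Entries matching 34.221.249.61:
  0.0.0.0/0 (default, matches everything)
  32.0.0.0/6 (32.0.0.0 - 35.255.255.255)
  34.221.128.0/17 (34.221.128.0 - 34.221.255.255)
  34.221.192.0/18 (34.221.192.0 - 34.221.255.255)
  34.221.224.0/19 (34.221.224.0 - 34.221.255.255)
Most specific is 34.221.224.0/19.

34.221.224.0/19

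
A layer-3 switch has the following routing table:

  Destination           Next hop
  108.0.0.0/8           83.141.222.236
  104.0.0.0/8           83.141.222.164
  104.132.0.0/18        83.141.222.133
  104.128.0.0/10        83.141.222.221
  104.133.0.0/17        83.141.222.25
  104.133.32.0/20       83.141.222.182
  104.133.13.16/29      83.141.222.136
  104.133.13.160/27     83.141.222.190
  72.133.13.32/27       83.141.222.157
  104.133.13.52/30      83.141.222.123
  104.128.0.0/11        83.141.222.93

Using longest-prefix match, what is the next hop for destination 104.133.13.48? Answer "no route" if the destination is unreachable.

83.141.222.25

Routes whose prefix contains 104.133.13.48:
  104.0.0.0/8 (104.0.0.0 - 104.255.255.255) -> 83.141.222.164
  104.128.0.0/10 (104.128.0.0 - 104.191.255.255) -> 83.141.222.221
  104.128.0.0/11 (104.128.0.0 - 104.159.255.255) -> 83.141.222.93
  104.133.0.0/17 (104.133.0.0 - 104.133.127.255) -> 83.141.222.25
More-specific entries that do NOT match:
  104.133.13.52/30 (104.133.13.52 - 104.133.13.55) does not contain 104.133.13.48
  104.133.13.16/29 (104.133.13.16 - 104.133.13.23) does not contain 104.133.13.48
  104.133.13.160/27 (104.133.13.160 - 104.133.13.191) does not contain 104.133.13.48
  72.133.13.32/27 (72.133.13.32 - 72.133.13.63) does not contain 104.133.13.48
  104.133.32.0/20 (104.133.32.0 - 104.133.47.255) does not contain 104.133.13.48
  104.132.0.0/18 (104.132.0.0 - 104.132.63.255) does not contain 104.133.13.48
Longest matching prefix is /17 -> next hop 83.141.222.25.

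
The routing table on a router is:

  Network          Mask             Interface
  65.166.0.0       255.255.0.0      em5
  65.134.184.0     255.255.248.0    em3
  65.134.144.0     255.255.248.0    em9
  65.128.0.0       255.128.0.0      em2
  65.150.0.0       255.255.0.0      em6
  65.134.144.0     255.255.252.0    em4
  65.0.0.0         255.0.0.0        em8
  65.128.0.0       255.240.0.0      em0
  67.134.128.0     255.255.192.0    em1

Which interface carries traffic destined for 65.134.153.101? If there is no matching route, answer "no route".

Routes whose prefix contains 65.134.153.101:
  65.0.0.0/8 (65.0.0.0 - 65.255.255.255) -> em8
  65.128.0.0/9 (65.128.0.0 - 65.255.255.255) -> em2
  65.128.0.0/12 (65.128.0.0 - 65.143.255.255) -> em0
More-specific entries that do NOT match:
  65.134.144.0/22 (65.134.144.0 - 65.134.147.255) does not contain 65.134.153.101
  65.134.184.0/21 (65.134.184.0 - 65.134.191.255) does not contain 65.134.153.101
  65.134.144.0/21 (65.134.144.0 - 65.134.151.255) does not contain 65.134.153.101
  67.134.128.0/18 (67.134.128.0 - 67.134.191.255) does not contain 65.134.153.101
  65.166.0.0/16 (65.166.0.0 - 65.166.255.255) does not contain 65.134.153.101
  65.150.0.0/16 (65.150.0.0 - 65.150.255.255) does not contain 65.134.153.101
Longest matching prefix is /12 -> interface em0.

em0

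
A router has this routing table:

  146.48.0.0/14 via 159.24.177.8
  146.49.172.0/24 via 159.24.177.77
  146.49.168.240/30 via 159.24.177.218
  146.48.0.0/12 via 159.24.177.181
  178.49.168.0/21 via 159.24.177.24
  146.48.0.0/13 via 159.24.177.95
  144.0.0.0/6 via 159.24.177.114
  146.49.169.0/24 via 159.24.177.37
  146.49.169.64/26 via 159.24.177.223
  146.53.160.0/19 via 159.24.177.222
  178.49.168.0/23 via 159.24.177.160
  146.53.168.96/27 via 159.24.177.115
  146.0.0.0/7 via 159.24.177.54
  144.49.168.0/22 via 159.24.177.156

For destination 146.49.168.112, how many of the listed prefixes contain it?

5

Prefixes containing 146.49.168.112:
  144.0.0.0/6 (144.0.0.0 - 147.255.255.255)
  146.0.0.0/7 (146.0.0.0 - 147.255.255.255)
  146.48.0.0/12 (146.48.0.0 - 146.63.255.255)
  146.48.0.0/13 (146.48.0.0 - 146.55.255.255)
  146.48.0.0/14 (146.48.0.0 - 146.51.255.255)
Total matching entries: 5.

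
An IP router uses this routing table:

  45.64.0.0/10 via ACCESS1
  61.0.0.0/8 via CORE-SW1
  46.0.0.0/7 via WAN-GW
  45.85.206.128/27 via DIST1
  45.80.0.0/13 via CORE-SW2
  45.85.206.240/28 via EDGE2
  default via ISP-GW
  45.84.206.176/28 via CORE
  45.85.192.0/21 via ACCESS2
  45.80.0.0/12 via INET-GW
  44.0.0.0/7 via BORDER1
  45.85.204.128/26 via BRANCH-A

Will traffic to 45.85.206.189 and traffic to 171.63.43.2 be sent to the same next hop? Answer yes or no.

45.85.206.189: longest match 45.80.0.0/13 -> CORE-SW2
171.63.43.2: longest match 0.0.0.0/0 -> ISP-GW

no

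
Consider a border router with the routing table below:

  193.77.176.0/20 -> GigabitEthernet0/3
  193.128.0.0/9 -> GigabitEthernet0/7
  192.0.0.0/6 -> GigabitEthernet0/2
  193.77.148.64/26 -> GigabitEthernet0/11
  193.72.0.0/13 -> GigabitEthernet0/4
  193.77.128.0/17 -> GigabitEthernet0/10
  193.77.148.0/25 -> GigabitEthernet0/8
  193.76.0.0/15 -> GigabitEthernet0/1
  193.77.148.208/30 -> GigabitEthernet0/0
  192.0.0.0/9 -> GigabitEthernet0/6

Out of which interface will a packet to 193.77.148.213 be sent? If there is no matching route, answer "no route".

GigabitEthernet0/10

Routes whose prefix contains 193.77.148.213:
  192.0.0.0/6 (192.0.0.0 - 195.255.255.255) -> GigabitEthernet0/2
  193.72.0.0/13 (193.72.0.0 - 193.79.255.255) -> GigabitEthernet0/4
  193.76.0.0/15 (193.76.0.0 - 193.77.255.255) -> GigabitEthernet0/1
  193.77.128.0/17 (193.77.128.0 - 193.77.255.255) -> GigabitEthernet0/10
More-specific entries that do NOT match:
  193.77.148.208/30 (193.77.148.208 - 193.77.148.211) does not contain 193.77.148.213
  193.77.148.64/26 (193.77.148.64 - 193.77.148.127) does not contain 193.77.148.213
  193.77.148.0/25 (193.77.148.0 - 193.77.148.127) does not contain 193.77.148.213
  193.77.176.0/20 (193.77.176.0 - 193.77.191.255) does not contain 193.77.148.213
Longest matching prefix is /17 -> interface GigabitEthernet0/10.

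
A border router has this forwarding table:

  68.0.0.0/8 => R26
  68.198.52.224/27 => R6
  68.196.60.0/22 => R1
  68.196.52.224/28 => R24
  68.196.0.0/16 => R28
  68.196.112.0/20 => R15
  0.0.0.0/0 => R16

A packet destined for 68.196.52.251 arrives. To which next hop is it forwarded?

R28

Routes whose prefix contains 68.196.52.251:
  0.0.0.0/0 (default, matches everything) -> R16
  68.0.0.0/8 (68.0.0.0 - 68.255.255.255) -> R26
  68.196.0.0/16 (68.196.0.0 - 68.196.255.255) -> R28
More-specific entries that do NOT match:
  68.196.52.224/28 (68.196.52.224 - 68.196.52.239) does not contain 68.196.52.251
  68.198.52.224/27 (68.198.52.224 - 68.198.52.255) does not contain 68.196.52.251
  68.196.60.0/22 (68.196.60.0 - 68.196.63.255) does not contain 68.196.52.251
  68.196.112.0/20 (68.196.112.0 - 68.196.127.255) does not contain 68.196.52.251
Longest matching prefix is /16 -> next hop R28.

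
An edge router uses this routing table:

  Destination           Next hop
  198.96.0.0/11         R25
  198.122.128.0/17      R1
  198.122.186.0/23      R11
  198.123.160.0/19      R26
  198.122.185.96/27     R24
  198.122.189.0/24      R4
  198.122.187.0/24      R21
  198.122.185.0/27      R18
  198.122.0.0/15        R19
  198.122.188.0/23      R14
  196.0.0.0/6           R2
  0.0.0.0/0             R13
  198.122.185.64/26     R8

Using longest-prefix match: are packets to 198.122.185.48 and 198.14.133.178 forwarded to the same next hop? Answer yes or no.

no

198.122.185.48: longest match 198.122.128.0/17 -> R1
198.14.133.178: longest match 196.0.0.0/6 -> R2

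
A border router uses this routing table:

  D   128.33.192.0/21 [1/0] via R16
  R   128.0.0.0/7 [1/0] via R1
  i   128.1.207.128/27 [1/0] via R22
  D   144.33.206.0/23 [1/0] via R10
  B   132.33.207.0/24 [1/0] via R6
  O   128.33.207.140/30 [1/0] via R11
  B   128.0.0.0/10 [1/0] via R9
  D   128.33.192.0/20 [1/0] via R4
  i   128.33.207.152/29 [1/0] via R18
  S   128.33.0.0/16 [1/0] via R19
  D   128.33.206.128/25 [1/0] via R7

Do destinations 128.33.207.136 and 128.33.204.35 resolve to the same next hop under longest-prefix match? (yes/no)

yes

128.33.207.136: longest match 128.33.192.0/20 -> R4
128.33.204.35: longest match 128.33.192.0/20 -> R4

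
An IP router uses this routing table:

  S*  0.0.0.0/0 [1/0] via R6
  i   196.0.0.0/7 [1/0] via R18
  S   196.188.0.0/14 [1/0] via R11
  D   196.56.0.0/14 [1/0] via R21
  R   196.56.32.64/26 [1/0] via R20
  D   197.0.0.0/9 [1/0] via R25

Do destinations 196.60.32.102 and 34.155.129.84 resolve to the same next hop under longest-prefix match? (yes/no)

196.60.32.102: longest match 196.0.0.0/7 -> R18
34.155.129.84: longest match 0.0.0.0/0 -> R6

no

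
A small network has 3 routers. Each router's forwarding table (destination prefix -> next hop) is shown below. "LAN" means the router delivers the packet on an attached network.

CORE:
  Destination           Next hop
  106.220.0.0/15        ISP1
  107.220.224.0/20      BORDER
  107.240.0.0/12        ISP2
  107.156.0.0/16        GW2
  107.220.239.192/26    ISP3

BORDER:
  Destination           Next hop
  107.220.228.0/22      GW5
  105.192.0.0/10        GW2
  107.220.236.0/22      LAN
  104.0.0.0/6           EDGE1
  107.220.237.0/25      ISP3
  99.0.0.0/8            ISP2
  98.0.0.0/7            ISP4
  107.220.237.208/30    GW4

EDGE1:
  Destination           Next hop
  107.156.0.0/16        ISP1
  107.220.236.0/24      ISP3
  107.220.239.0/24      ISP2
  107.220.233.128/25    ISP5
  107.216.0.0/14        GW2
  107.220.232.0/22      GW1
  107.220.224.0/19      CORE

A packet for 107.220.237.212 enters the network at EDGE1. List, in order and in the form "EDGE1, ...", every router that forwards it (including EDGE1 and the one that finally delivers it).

EDGE1, CORE, BORDER

At EDGE1: longest match for 107.220.237.212 is 107.220.224.0/19 -> CORE
At CORE: longest match for 107.220.237.212 is 107.220.224.0/20 -> BORDER
At BORDER: longest match for 107.220.237.212 is 107.220.236.0/22 -> LAN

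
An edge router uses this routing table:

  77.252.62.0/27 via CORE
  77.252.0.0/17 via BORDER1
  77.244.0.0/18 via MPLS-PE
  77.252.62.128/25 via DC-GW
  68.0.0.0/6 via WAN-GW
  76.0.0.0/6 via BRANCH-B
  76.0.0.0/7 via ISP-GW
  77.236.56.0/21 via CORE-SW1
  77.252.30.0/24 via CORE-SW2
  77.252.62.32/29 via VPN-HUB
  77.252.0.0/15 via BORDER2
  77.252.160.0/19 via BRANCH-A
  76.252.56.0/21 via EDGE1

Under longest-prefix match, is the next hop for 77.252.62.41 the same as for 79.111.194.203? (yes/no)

77.252.62.41: longest match 77.252.0.0/17 -> BORDER1
79.111.194.203: longest match 76.0.0.0/6 -> BRANCH-B

no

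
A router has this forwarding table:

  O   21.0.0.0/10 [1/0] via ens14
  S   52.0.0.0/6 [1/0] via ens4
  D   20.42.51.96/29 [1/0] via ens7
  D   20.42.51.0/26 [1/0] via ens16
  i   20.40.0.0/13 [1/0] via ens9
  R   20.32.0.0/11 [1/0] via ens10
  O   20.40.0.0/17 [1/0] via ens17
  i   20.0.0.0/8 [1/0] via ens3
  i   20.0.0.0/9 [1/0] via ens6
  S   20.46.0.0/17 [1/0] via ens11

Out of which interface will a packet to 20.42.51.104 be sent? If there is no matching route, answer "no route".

Routes whose prefix contains 20.42.51.104:
  20.0.0.0/8 (20.0.0.0 - 20.255.255.255) -> ens3
  20.0.0.0/9 (20.0.0.0 - 20.127.255.255) -> ens6
  20.32.0.0/11 (20.32.0.0 - 20.63.255.255) -> ens10
  20.40.0.0/13 (20.40.0.0 - 20.47.255.255) -> ens9
More-specific entries that do NOT match:
  20.42.51.96/29 (20.42.51.96 - 20.42.51.103) does not contain 20.42.51.104
  20.42.51.0/26 (20.42.51.0 - 20.42.51.63) does not contain 20.42.51.104
  20.40.0.0/17 (20.40.0.0 - 20.40.127.255) does not contain 20.42.51.104
  20.46.0.0/17 (20.46.0.0 - 20.46.127.255) does not contain 20.42.51.104
Longest matching prefix is /13 -> interface ens9.

ens9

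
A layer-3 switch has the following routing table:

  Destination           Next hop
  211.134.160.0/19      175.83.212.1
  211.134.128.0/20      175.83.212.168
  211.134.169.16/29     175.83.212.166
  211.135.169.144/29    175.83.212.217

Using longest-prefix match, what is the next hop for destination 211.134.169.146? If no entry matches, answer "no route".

Routes whose prefix contains 211.134.169.146:
  211.134.160.0/19 (211.134.160.0 - 211.134.191.255) -> 175.83.212.1
More-specific entries that do NOT match:
  211.134.169.16/29 (211.134.169.16 - 211.134.169.23) does not contain 211.134.169.146
  211.135.169.144/29 (211.135.169.144 - 211.135.169.151) does not contain 211.134.169.146
  211.134.128.0/20 (211.134.128.0 - 211.134.143.255) does not contain 211.134.169.146
Longest matching prefix is /19 -> next hop 175.83.212.1.

175.83.212.1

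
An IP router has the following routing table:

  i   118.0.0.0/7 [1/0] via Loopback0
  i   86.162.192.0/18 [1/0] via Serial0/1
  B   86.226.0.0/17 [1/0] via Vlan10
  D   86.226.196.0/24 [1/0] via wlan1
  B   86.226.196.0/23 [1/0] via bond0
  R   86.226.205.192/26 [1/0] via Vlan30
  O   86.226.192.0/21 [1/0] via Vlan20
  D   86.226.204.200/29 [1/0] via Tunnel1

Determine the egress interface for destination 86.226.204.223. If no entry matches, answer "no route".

No entry's prefix contains 86.226.204.223; there is no default route.

no route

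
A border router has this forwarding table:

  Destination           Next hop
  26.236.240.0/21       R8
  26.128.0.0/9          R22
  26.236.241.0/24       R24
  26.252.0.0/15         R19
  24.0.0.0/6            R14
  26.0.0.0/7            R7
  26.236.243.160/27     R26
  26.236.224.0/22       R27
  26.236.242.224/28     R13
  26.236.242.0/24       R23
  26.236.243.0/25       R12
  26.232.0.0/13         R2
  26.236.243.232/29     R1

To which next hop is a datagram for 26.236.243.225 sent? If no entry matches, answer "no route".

Routes whose prefix contains 26.236.243.225:
  24.0.0.0/6 (24.0.0.0 - 27.255.255.255) -> R14
  26.0.0.0/7 (26.0.0.0 - 27.255.255.255) -> R7
  26.128.0.0/9 (26.128.0.0 - 26.255.255.255) -> R22
  26.232.0.0/13 (26.232.0.0 - 26.239.255.255) -> R2
  26.236.240.0/21 (26.236.240.0 - 26.236.247.255) -> R8
More-specific entries that do NOT match:
  26.236.243.232/29 (26.236.243.232 - 26.236.243.239) does not contain 26.236.243.225
  26.236.242.224/28 (26.236.242.224 - 26.236.242.239) does not contain 26.236.243.225
  26.236.243.160/27 (26.236.243.160 - 26.236.243.191) does not contain 26.236.243.225
  26.236.243.0/25 (26.236.243.0 - 26.236.243.127) does not contain 26.236.243.225
  26.236.241.0/24 (26.236.241.0 - 26.236.241.255) does not contain 26.236.243.225
  26.236.242.0/24 (26.236.242.0 - 26.236.242.255) does not contain 26.236.243.225
  26.236.224.0/22 (26.236.224.0 - 26.236.227.255) does not contain 26.236.243.225
Longest matching prefix is /21 -> next hop R8.

R8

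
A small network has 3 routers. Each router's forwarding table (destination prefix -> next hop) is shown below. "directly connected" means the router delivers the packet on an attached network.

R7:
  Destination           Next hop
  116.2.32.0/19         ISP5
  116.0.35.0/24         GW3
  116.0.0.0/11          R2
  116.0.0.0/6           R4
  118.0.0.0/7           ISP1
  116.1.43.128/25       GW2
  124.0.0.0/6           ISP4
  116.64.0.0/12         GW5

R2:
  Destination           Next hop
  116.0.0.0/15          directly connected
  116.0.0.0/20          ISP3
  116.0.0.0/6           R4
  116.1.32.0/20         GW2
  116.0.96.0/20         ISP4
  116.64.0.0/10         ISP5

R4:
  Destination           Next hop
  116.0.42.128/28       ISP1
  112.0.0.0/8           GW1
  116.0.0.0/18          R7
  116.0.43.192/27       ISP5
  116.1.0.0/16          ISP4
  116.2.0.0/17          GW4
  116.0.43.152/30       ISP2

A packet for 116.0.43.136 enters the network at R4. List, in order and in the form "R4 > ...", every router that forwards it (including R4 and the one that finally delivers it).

At R4: longest match for 116.0.43.136 is 116.0.0.0/18 -> R7
At R7: longest match for 116.0.43.136 is 116.0.0.0/11 -> R2
At R2: longest match for 116.0.43.136 is 116.0.0.0/15 -> directly connected

R4 > R7 > R2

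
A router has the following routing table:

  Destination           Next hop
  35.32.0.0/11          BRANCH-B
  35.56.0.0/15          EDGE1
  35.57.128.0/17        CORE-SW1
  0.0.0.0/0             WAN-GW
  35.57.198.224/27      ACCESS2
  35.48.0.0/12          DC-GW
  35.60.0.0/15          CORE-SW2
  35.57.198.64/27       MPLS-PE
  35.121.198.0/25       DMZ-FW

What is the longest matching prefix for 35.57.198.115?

35.57.128.0/17

Entries matching 35.57.198.115:
  0.0.0.0/0 (default, matches everything)
  35.32.0.0/11 (35.32.0.0 - 35.63.255.255)
  35.48.0.0/12 (35.48.0.0 - 35.63.255.255)
  35.56.0.0/15 (35.56.0.0 - 35.57.255.255)
  35.57.128.0/17 (35.57.128.0 - 35.57.255.255)
Most specific is 35.57.128.0/17.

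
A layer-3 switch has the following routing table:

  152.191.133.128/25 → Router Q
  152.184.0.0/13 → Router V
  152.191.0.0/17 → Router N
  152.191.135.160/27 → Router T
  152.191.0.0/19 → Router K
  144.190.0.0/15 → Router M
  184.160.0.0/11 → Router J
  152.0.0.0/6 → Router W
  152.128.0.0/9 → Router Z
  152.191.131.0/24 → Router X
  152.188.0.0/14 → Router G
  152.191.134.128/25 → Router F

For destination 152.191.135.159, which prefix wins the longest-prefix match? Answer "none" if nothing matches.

152.188.0.0/14

Entries matching 152.191.135.159:
  152.0.0.0/6 (152.0.0.0 - 155.255.255.255)
  152.128.0.0/9 (152.128.0.0 - 152.255.255.255)
  152.184.0.0/13 (152.184.0.0 - 152.191.255.255)
  152.188.0.0/14 (152.188.0.0 - 152.191.255.255)
Most specific is 152.188.0.0/14.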